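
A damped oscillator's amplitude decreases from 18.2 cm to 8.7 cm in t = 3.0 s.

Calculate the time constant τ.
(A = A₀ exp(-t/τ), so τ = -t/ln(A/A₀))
A/A₀ = 8.7/18.2 = 0.478; ln(A/A₀) = -0.7381
τ = −t/ln(A/A₀) = −3.0/-0.7381 = 4.064 s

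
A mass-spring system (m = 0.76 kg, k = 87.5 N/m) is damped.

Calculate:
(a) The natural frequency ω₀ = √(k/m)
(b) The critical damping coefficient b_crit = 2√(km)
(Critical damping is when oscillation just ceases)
ω₀ = √(k/m) = √(87.5/0.76) = 10.73 rad/s
b_crit = 2√(km) = 2√(87.5×0.76) = 16.31 kg/s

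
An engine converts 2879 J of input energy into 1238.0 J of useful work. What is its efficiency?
η = W_out/W_in = 1238.0/2879 = 0.43 = 43.0%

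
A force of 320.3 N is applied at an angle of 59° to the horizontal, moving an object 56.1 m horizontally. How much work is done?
W = Fd cosθ = 320.3×56.1×cos(59°) = 9254.6 J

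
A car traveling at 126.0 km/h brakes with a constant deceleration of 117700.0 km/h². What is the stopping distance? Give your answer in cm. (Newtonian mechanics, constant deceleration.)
d = v₀² / (2a) (with unit conversion) = 6744.0 cm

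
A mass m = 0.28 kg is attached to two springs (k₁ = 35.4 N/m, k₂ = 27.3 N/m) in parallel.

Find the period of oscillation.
k_eq = k₁+k₂ = 62.7 N/m
T = 2π√(m/k_eq) = 2π√(0.28/62.7) = 0.4199 s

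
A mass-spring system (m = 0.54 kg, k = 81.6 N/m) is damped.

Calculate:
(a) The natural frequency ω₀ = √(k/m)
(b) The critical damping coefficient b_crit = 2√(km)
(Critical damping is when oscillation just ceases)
ω₀ = √(k/m) = √(81.6/0.54) = 12.29 rad/s
b_crit = 2√(km) = 2√(81.6×0.54) = 13.28 kg/s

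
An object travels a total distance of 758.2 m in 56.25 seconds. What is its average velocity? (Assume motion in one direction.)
v_avg = Δd / Δt = 758.2 / 56.25 = 13.48 m/s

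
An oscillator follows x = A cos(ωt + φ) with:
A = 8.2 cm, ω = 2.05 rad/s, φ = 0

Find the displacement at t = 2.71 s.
x = A cos(ωt + φ) = 8.2×cos(2.05×2.71 + 0) = 6.123 cm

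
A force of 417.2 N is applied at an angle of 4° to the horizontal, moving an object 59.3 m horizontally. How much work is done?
W = Fd cosθ = 417.2×59.3×cos(4°) = 24680.0 J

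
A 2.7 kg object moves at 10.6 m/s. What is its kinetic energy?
KE = ½mv² = ½×2.7×10.6² = 151.686 J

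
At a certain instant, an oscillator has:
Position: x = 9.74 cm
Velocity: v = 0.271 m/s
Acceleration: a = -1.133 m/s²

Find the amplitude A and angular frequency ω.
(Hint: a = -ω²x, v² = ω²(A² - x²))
a = −ω²x → ω = √(|a|/x) = √(1.133/0.0974) = 3.411 rad/s
v² = ω²(A² − x²) → A = √(x² + v²/ω²) = √(0.0974² + 0.271²/3.411²) = 0.1257 m = 12.57 cm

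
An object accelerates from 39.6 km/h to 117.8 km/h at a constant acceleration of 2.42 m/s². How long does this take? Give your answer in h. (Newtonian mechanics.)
t = (v - v₀)/a (with unit conversion) = 0.002493 h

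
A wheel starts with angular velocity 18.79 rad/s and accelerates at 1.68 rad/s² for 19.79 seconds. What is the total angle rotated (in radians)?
θ = ω₀t + ½αt² = 18.79×19.79 + ½×1.68×19.79² = 700.84 rad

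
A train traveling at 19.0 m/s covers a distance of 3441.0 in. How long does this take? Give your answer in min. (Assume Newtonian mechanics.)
t = d/v (with unit conversion) = 0.07667 min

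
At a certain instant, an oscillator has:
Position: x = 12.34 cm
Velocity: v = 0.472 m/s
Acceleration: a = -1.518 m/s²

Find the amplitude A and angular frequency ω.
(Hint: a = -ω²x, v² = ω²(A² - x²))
a = −ω²x → ω = √(|a|/x) = √(1.518/0.1234) = 3.507 rad/s
v² = ω²(A² − x²) → A = √(x² + v²/ω²) = √(0.1234² + 0.472²/3.507²) = 0.1826 m = 18.26 cm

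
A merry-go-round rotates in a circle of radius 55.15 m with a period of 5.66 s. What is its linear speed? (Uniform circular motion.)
v = 2πr/T = 2π×55.15/5.66 = 61.22 m/s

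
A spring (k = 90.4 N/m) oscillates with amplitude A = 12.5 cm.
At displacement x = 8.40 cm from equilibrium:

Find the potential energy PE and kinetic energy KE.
E_total = ½kA² = ½×90.4×(0.125)² = 0.7063 J
PE = ½kx² = ½×90.4×(0.084)² = 0.3189 J
KE = E_total − PE = 0.3873 J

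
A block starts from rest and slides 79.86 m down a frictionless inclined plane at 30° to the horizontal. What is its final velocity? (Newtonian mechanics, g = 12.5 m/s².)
a = g sin(θ) = 12.5 × sin(30°) = 6.25 m/s²
v = √(2ad) = √(2 × 6.25 × 79.86) = 31.6 m/s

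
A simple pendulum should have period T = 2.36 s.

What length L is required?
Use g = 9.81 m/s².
T = 2π√(L/g) → L = g(T/2π)² = 9.81×(2.36/2π)² = 1.384 m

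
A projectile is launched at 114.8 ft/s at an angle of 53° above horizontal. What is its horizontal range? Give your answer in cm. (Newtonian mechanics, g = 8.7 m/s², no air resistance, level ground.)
R = v₀² sin(2θ) / g (with unit conversion) = 13530.0 cm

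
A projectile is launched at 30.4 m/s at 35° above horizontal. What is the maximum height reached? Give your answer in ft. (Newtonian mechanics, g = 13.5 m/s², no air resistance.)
H = v₀²sin²(θ)/(2g) (with unit conversion) = 36.94 ft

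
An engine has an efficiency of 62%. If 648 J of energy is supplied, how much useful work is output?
W_out = η × W_in = 0.62 × 648 = 401.76 J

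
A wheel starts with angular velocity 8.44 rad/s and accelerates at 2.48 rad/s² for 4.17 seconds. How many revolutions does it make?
θ = ω₀t + ½αt² = 8.44×4.17 + ½×2.48×4.17² = 56.76 rad
Revolutions = θ/(2π) = 56.76/(2π) = 9.03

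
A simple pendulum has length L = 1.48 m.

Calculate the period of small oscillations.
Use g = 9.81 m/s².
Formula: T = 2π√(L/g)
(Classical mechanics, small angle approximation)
T = 2π√(L/g) = 2π√(1.48/9.81) = 2.44 s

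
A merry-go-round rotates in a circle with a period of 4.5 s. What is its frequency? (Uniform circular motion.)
f = 1/T = 1/4.5 = 0.2222 Hz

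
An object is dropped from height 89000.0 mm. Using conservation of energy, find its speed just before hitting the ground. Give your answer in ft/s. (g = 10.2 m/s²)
mgh = ½mv² → v = √(2gh) = √(2×10.2×89) = 42.61 m/s = 139.8 ft/s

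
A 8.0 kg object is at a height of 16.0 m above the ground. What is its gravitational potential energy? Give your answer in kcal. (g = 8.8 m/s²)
PE = mgh = 8 kg × 8.8 m/s² × 16 m = 1126 J = 0.2692 kcal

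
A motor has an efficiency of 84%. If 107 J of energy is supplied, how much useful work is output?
W_out = η × W_in = 0.84 × 107 = 89.88 J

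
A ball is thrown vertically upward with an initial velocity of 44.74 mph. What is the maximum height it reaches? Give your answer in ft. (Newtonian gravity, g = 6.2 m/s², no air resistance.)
h_max = v₀²/(2g) (with unit conversion) = 105.8 ft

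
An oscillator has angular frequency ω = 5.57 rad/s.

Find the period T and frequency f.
T = 2π/ω = 2π/5.57 = 1.128 s; f = ω/2π = 0.8865 Hz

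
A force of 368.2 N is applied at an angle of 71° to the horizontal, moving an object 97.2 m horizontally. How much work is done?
W = Fd cosθ = 368.2×97.2×cos(71°) = 11652.0 J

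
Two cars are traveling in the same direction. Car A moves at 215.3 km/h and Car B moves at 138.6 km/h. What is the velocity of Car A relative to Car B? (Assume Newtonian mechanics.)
v_rel = v_A - v_B = 215.3 - 138.6 = 76.7 km/h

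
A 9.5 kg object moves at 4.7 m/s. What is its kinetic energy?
KE = ½mv² = ½×9.5×4.7² = 104.9275 J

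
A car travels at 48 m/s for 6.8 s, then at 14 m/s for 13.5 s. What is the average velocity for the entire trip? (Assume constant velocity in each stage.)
d₁ = v₁t₁ = 48 × 6.8 = 326.4 m
d₂ = v₂t₂ = 14 × 13.5 = 189 m
d_total = 515.4 m, t_total = 20.3 s
v_avg = d_total/t_total = 515.4/20.3 = 25.39 m/s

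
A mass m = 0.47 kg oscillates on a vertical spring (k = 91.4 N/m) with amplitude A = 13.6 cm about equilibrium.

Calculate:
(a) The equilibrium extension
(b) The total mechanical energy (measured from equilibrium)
x_eq = mg/k = 0.47×9.81/91.4 = 0.05045 m = 5.045 cm
E = ½kA² = ½×91.4×(0.136)² = 0.8453 J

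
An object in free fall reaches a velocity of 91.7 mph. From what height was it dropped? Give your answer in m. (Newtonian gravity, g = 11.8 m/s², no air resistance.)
h = v²/(2g) (with unit conversion) = 71.21 m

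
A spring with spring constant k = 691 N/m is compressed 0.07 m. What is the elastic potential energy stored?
PE = ½kx² = ½×691×0.07² = 1.693 J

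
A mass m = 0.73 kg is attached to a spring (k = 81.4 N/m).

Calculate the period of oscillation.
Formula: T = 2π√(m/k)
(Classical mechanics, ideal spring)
T = 2π√(m/k) = 2π√(0.73/81.4) = 0.595 s; f = 1/T = 1.681 Hz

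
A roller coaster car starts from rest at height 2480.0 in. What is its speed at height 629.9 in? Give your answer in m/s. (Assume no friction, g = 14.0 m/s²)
mgh₁ = ½mv₂² + mgh₂ → v₂ = √(2g(h₁−h₂)) = √(2×14.0×(62.99−16)) = 36.27 m/s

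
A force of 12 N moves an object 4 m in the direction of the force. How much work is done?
W = Fd = 12×4 = 48.0 J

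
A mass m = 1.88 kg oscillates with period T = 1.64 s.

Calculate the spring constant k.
T = 2π√(m/k) → k = m(2π/T)² = 1.88×(2π/1.64)² = 27.59 N/m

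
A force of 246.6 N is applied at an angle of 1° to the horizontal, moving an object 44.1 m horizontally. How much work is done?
W = Fd cosθ = 246.6×44.1×cos(1°) = 10873.0 J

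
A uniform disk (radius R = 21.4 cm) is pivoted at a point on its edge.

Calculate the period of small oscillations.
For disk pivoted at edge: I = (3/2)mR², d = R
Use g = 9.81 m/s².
I/m = (3/2)R² = 0.06869 m²; d = R = 0.214 m
T = 2π√((3/2)R²/(gR)) = 2π√(3R/(2g)) = 1.137 s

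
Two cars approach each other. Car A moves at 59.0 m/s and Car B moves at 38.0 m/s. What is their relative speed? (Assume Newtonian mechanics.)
v_rel = v_A + v_B = 59.0 + 38.0 = 97.0 m/s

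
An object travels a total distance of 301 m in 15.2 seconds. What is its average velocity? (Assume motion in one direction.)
v_avg = Δd / Δt = 301 / 15.2 = 19.8 m/s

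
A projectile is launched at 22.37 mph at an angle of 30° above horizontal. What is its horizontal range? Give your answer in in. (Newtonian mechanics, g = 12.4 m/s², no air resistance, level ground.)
R = v₀² sin(2θ) / g (with unit conversion) = 275.0 in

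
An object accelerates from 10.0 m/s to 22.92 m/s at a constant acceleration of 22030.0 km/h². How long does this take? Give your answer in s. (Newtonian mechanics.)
t = (v - v₀)/a (with unit conversion) = 7.601 s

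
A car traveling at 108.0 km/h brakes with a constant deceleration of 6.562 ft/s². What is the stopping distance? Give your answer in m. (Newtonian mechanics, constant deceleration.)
d = v₀² / (2a) (with unit conversion) = 225.0 m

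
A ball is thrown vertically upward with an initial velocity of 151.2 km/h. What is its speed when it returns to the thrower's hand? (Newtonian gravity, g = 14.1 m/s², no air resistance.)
By conservation of energy, the ball returns at the same speed = 151.2 km/h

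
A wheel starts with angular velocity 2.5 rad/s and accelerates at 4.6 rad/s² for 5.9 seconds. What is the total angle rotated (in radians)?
θ = ω₀t + ½αt² = 2.5×5.9 + ½×4.6×5.9² = 94.81 rad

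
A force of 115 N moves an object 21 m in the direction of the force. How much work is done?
W = Fd = 115×21 = 2415.0 J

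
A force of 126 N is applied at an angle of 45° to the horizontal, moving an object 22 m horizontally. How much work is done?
W = Fd cosθ = 126×22×cos(45°) = 1960.1 J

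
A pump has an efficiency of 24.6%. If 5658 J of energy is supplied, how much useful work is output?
W_out = η × W_in = 0.246 × 5658 = 1391.9 J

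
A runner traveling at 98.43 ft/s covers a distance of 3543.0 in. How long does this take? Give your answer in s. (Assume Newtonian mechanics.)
t = d/v (with unit conversion) = 3.0 s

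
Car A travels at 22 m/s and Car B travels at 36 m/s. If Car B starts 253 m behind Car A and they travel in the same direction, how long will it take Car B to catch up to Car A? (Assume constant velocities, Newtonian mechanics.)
Relative speed: v_rel = 36 - 22 = 14 m/s
Time to catch: t = d₀/v_rel = 253/14 = 18.07 s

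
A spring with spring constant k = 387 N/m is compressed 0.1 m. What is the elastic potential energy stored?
PE = ½kx² = ½×387×0.1² = 1.935 J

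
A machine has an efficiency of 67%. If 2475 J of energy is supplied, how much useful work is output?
W_out = η × W_in = 0.67 × 2475 = 1658.2 J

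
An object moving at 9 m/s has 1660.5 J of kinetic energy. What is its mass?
KE = ½mv² → m = 2KE/v² = 2×1660.5/9² = 41.0 kg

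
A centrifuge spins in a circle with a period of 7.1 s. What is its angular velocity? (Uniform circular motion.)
ω = 2π/T = 2π/7.1 = 0.885 rad/s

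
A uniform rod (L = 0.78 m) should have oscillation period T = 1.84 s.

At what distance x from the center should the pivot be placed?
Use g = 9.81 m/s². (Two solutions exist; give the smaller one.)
T = 2π√((L²/12 + x²)/(gx)). Let c = T²g/(4π²) = 0.8413.
x² − cx + L²/12 = 0 → x = (c − √(c² − L²/3))/2 = 0.06534 m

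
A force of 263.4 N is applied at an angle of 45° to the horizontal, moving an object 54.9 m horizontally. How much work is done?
W = Fd cosθ = 263.4×54.9×cos(45°) = 10225.0 J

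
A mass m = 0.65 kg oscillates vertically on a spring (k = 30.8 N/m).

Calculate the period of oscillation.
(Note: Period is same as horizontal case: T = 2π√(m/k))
T = 2π√(m/k) = 2π√(0.65/30.8) = 0.9128 s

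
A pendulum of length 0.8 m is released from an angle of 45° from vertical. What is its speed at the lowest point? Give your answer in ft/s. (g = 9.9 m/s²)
h = L(1 − cosθ) = 0.8×(1 − cos45°) = 0.2343 m
v = √(2gh) = √(2×9.9×0.2343) = 2.154 m/s = 7.067 ft/s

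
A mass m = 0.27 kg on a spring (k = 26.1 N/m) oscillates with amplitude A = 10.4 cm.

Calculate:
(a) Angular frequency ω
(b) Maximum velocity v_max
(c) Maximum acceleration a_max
ω = √(k/m) = √(26.1/0.27) = 9.832 rad/s
v_max = ωA = 9.832×0.104 = 1.023 m/s
a_max = ω²A = 9.832²×0.104 = 10.05 m/s²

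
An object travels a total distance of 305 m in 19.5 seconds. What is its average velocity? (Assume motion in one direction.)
v_avg = Δd / Δt = 305 / 19.5 = 15.64 m/s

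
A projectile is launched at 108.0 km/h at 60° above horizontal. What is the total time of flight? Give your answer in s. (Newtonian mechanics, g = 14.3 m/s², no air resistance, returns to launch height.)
T = 2v₀sin(θ)/g (with unit conversion) = 3.634 s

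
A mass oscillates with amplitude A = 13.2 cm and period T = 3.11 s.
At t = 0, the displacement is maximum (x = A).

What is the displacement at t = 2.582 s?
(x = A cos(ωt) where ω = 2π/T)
ω = 2π/T = 2π/3.11 = 2.02 rad/s
x = A cos(ωt) = 13.2×cos(2.02×2.582) = 6.376 cm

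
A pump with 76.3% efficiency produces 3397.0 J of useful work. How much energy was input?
W_in = W_out/η = 3397.0/0.763 = 4452.2 J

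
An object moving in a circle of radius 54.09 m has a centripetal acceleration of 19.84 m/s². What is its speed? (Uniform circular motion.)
v = √(a_c × r) = √(19.84 × 54.09) = 32.76 m/s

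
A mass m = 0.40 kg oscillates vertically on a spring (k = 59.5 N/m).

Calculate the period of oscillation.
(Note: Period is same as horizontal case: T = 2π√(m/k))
T = 2π√(m/k) = 2π√(0.4/59.5) = 0.5152 s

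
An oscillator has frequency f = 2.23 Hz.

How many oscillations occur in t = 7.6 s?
n = f×t = 2.23×7.6 = 16.95 oscillations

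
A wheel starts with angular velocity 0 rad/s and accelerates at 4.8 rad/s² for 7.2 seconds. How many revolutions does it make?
θ = ω₀t + ½αt² = 0×7.2 + ½×4.8×7.2² = 124.42 rad
Revolutions = θ/(2π) = 124.42/(2π) = 19.8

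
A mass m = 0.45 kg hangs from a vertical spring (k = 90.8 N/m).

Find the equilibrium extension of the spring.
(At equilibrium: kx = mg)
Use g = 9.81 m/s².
x_eq = mg/k = 0.45×9.81/90.8 = 0.04862 m = 4.862 cm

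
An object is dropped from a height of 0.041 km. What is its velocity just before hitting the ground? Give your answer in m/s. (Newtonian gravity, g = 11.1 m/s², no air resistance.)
v = √(2gh) (with unit conversion) = 30.17 m/s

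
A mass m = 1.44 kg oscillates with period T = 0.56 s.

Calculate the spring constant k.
T = 2π√(m/k) → k = m(2π/T)² = 1.44×(2π/0.56)² = 181.3 N/m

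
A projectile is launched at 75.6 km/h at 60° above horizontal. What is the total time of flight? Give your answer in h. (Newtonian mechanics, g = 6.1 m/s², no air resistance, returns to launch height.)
T = 2v₀sin(θ)/g (with unit conversion) = 0.001656 h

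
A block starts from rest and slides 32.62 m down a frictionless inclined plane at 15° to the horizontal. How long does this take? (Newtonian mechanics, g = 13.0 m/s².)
a = g sin(θ) = 13.0 × sin(15°) = 3.36 m/s²
t = √(2d/a) = √(2 × 32.62 / 3.36) = 4.4 s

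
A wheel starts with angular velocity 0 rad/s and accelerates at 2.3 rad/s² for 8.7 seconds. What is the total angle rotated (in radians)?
θ = ω₀t + ½αt² = 0×8.7 + ½×2.3×8.7² = 87.04 rad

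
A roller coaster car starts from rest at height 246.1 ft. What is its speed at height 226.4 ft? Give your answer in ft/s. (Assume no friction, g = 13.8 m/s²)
mgh₁ = ½mv₂² + mgh₂ → v₂ = √(2g(h₁−h₂)) = √(2×13.8×(75.01−69.01)) = 12.87 m/s = 42.24 ft/s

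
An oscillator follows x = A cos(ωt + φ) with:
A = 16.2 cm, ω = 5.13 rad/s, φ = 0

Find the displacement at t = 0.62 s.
x = A cos(ωt + φ) = 16.2×cos(5.13×0.62 + 0) = -16.19 cm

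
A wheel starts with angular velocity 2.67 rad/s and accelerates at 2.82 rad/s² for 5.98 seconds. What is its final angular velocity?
ω = ω₀ + αt = 2.67 + 2.82 × 5.98 = 19.53 rad/s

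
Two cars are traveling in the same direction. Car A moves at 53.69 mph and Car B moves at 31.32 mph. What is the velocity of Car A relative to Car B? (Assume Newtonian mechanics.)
v_rel = v_A - v_B = 53.69 - 31.32 = 22.37 mph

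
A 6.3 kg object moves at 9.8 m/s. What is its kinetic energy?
KE = ½mv² = ½×6.3×9.8² = 302.526 J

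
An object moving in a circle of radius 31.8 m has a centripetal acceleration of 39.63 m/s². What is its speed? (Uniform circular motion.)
v = √(a_c × r) = √(39.63 × 31.8) = 35.5 m/s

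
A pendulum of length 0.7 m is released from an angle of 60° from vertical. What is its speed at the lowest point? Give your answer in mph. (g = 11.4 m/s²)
h = L(1 − cosθ) = 0.7×(1 − cos60°) = 0.35 m
v = √(2gh) = √(2×11.4×0.35) = 2.825 m/s = 6.319 mph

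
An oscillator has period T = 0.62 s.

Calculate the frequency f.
f = 1/T = 1/0.62 = 1.613 Hz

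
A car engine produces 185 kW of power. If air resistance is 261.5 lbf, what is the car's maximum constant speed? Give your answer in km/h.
P = Fv → v = P/F = 185000 W / 1163 N = 159 m/s = 572.6 km/h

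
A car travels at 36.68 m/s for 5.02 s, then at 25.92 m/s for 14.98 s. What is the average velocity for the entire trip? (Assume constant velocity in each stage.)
d₁ = v₁t₁ = 36.68 × 5.02 = 184.134 m
d₂ = v₂t₂ = 25.92 × 14.98 = 388.282 m
d_total = 572.42 m, t_total = 20 s
v_avg = d_total/t_total = 572.42/20 = 28.62 m/s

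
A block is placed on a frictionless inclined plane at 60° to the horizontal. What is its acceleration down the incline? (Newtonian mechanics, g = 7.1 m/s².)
a = g sin(θ) = 7.1 × sin(60°) = 7.1 × 0.866 = 6.15 m/s²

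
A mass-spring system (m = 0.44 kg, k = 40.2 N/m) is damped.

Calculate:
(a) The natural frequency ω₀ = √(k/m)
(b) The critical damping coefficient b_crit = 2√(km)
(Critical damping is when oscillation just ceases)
ω₀ = √(k/m) = √(40.2/0.44) = 9.558 rad/s
b_crit = 2√(km) = 2√(40.2×0.44) = 8.411 kg/s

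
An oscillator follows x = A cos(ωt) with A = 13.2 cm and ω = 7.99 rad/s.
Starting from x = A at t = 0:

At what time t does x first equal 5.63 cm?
cos(ωt) = x/A = 5.63/13.2 = 0.4265
ωt = arccos(0.4265) = 1.13 rad
t = 1.13/7.99 = 0.1414 s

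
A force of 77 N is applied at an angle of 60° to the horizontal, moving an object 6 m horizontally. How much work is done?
W = Fd cosθ = 77×6×cos(60°) = 231.0 J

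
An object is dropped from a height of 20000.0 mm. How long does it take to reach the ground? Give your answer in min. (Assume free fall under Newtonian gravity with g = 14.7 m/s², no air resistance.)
t = √(2h/g) (with unit conversion) = 0.02749 min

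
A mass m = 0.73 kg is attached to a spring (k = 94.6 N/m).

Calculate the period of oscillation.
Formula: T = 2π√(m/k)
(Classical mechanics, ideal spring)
T = 2π√(m/k) = 2π√(0.73/94.6) = 0.5519 s; f = 1/T = 1.812 Hz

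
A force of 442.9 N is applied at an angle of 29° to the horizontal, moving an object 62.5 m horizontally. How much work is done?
W = Fd cosθ = 442.9×62.5×cos(29°) = 24211.0 J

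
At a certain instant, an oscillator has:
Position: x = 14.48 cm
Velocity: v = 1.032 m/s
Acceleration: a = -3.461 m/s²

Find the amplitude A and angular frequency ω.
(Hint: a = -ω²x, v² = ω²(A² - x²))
a = −ω²x → ω = √(|a|/x) = √(3.461/0.1448) = 4.889 rad/s
v² = ω²(A² − x²) → A = √(x² + v²/ω²) = √(0.1448² + 1.032²/4.889²) = 0.256 m = 25.6 cm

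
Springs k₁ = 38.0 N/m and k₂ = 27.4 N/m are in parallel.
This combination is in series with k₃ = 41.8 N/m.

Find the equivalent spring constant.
k₁₂ = k₁ + k₂ = 65.4 N/m (parallel)
1/k_eq = 1/k₁₂ + 1/k₃ → k_eq = 25.5 N/m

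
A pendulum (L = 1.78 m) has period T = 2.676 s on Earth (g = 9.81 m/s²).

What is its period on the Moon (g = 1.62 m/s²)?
T = 2π√(L/g), so T_moon/T_earth = √(g_earth/g_moon)
T_moon = 2π√(1.78/1.62) = 6.586 s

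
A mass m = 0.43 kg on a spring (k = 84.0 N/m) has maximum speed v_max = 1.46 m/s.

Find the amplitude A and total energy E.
½mv²_max = ½kA² → A = v_max√(m/k) = 1.46×√(0.43/84.0) = 0.1045 m = 10.45 cm
E = ½mv²_max = ½×0.43×1.46² = 0.4583 J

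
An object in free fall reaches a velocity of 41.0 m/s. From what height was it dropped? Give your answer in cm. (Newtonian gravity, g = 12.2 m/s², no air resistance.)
h = v²/(2g) (with unit conversion) = 6889.0 cm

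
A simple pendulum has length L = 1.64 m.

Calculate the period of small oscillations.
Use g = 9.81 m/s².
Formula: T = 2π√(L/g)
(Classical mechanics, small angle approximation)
T = 2π√(L/g) = 2π√(1.64/9.81) = 2.569 s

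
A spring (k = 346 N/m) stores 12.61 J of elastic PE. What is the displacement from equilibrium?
PE = ½kx² → x = √(2PE/k) = √(2×12.61/346) = 0.27 m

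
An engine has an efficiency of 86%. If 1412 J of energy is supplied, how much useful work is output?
W_out = η × W_in = 0.86 × 1412 = 1214.3 J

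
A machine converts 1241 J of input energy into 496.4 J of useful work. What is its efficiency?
η = W_out/W_in = 496.4/1241 = 0.4 = 40.0%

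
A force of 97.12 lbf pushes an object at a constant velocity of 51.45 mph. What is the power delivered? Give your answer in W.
P = Fv = 432 N × 23 m/s = 9936 W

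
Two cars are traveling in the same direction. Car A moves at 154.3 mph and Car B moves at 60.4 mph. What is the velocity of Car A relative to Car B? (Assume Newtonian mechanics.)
v_rel = v_A - v_B = 154.3 - 60.4 = 93.9 mph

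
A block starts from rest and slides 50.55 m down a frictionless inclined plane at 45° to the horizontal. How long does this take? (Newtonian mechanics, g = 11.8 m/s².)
a = g sin(θ) = 11.8 × sin(45°) = 8.34 m/s²
t = √(2d/a) = √(2 × 50.55 / 8.34) = 3.48 s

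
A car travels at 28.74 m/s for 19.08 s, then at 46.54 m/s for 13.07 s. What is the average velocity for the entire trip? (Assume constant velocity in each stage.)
d₁ = v₁t₁ = 28.74 × 19.08 = 548.359 m
d₂ = v₂t₂ = 46.54 × 13.07 = 608.278 m
d_total = 1156.64 m, t_total = 32.15 s
v_avg = d_total/t_total = 1156.64/32.15 = 35.98 m/s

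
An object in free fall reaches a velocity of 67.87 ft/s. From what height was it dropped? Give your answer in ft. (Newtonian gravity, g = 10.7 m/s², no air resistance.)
h = v²/(2g) (with unit conversion) = 65.61 ft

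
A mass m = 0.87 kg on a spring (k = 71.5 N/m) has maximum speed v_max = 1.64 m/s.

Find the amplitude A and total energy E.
½mv²_max = ½kA² → A = v_max√(m/k) = 1.64×√(0.87/71.5) = 0.1809 m = 18.09 cm
E = ½mv²_max = ½×0.87×1.64² = 1.17 J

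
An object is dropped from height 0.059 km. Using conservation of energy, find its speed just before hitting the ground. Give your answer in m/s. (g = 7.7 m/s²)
mgh = ½mv² → v = √(2gh) = √(2×7.7×59) = 30.14 m/s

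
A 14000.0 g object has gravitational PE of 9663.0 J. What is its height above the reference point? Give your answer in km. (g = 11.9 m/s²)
PE = mgh → h = PE/(mg) = 9663 J / (14 kg × 11.9 m/s²) = 58 m = 0.058 km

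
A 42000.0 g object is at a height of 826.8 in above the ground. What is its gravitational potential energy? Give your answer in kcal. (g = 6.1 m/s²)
PE = mgh = 42 kg × 6.1 m/s² × 21 m = 5380 J = 1.286 kcal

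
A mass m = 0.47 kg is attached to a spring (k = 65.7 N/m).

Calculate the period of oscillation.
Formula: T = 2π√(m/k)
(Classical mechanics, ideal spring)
T = 2π√(m/k) = 2π√(0.47/65.7) = 0.5314 s; f = 1/T = 1.882 Hz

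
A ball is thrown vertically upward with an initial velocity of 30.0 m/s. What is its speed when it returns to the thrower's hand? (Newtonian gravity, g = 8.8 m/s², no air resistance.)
By conservation of energy, the ball returns at the same speed = 30.0 m/s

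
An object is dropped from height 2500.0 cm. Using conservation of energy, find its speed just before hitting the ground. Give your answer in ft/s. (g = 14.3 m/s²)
mgh = ½mv² → v = √(2gh) = √(2×14.3×25) = 26.74 m/s = 87.73 ft/s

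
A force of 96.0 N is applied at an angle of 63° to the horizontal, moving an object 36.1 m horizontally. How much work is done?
W = Fd cosθ = 96.0×36.1×cos(63°) = 1573.3 J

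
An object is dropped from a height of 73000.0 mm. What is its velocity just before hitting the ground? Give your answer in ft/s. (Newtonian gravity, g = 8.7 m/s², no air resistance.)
v = √(2gh) (with unit conversion) = 116.9 ft/s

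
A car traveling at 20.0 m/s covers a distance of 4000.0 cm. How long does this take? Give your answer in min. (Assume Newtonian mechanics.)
t = d/v (with unit conversion) = 0.03333 min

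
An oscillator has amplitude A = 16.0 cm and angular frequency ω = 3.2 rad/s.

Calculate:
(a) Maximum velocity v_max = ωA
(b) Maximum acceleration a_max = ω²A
v_max = ωA = 3.2×0.16 = 0.512 m/s
a_max = ω²A = 3.2²×0.16 = 1.638 m/s²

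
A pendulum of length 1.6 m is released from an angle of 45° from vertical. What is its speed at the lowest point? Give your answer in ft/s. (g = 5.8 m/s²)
h = L(1 − cosθ) = 1.6×(1 − cos45°) = 0.4686 m
v = √(2gh) = √(2×5.8×0.4686) = 2.332 m/s = 7.649 ft/s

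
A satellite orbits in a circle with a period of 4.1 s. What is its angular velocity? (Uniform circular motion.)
ω = 2π/T = 2π/4.1 = 1.5325 rad/s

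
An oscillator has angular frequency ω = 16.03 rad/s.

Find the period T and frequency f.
T = 2π/ω = 2π/16.03 = 0.392 s; f = ω/2π = 2.551 Hz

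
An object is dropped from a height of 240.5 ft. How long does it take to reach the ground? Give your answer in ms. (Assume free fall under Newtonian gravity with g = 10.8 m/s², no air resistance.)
t = √(2h/g) (with unit conversion) = 3684.0 ms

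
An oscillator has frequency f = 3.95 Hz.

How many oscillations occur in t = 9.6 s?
n = f×t = 3.95×9.6 = 37.92 oscillations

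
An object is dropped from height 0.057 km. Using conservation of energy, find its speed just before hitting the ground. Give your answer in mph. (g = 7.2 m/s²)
mgh = ½mv² → v = √(2gh) = √(2×7.2×57) = 28.65 m/s = 64.09 mph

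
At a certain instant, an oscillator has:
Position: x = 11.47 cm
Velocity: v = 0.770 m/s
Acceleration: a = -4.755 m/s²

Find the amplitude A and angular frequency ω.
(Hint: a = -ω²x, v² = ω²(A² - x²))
a = −ω²x → ω = √(|a|/x) = √(4.755/0.1147) = 6.439 rad/s
v² = ω²(A² − x²) → A = √(x² + v²/ω²) = √(0.1147² + 0.77²/6.439²) = 0.1657 m = 16.57 cm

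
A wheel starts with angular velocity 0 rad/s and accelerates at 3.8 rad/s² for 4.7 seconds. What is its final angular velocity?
ω = ω₀ + αt = 0 + 3.8 × 4.7 = 17.86 rad/s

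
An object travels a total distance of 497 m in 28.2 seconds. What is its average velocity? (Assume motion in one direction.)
v_avg = Δd / Δt = 497 / 28.2 = 17.62 m/s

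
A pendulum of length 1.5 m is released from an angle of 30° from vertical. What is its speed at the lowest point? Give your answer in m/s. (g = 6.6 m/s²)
h = L(1 − cosθ) = 1.5×(1 − cos30°) = 0.201 m
v = √(2gh) = √(2×6.6×0.201) = 1.629 m/s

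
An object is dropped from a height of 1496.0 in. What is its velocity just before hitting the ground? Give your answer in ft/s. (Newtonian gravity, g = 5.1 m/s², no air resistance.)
v = √(2gh) (with unit conversion) = 64.59 ft/s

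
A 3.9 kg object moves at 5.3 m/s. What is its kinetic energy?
KE = ½mv² = ½×3.9×5.3² = 54.7755 J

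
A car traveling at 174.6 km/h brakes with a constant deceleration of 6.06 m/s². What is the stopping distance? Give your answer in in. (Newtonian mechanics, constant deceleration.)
d = v₀² / (2a) (with unit conversion) = 7641.0 in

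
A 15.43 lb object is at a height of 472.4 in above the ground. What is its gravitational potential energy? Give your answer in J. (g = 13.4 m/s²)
PE = mgh = 6.999 kg × 13.4 m/s² × 12 m = 1125 J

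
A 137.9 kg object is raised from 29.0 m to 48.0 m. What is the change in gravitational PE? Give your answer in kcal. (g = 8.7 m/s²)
ΔPE = mg(h₂ − h₁) = 137.9 kg × 8.7 m/s² × (48 − 29) m = 2.279e+04 J = 5.448 kcal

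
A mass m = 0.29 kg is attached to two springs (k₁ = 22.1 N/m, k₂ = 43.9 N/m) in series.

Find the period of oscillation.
k_eq = k₁k₂/(k₁+k₂) = 14.7 N/m
T = 2π√(m/k_eq) = 2π√(0.29/14.7) = 0.8825 s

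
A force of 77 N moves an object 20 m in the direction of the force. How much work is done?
W = Fd = 77×20 = 1540.0 J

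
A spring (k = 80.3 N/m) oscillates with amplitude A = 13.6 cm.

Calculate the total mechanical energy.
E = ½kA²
E = ½kA² = ½×80.3×(0.136)² = 0.7426 J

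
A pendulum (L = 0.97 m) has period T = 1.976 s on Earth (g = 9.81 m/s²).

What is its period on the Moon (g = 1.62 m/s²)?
T = 2π√(L/g), so T_moon/T_earth = √(g_earth/g_moon)
T_moon = 2π√(0.97/1.62) = 4.862 s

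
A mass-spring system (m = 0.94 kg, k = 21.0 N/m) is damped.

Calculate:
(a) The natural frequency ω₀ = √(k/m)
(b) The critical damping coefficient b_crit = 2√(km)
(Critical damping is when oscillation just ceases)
ω₀ = √(k/m) = √(21.0/0.94) = 4.727 rad/s
b_crit = 2√(km) = 2√(21.0×0.94) = 8.886 kg/s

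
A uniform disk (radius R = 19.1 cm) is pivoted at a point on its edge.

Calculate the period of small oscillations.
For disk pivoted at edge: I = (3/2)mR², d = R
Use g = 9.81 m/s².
I/m = (3/2)R² = 0.05472 m²; d = R = 0.191 m
T = 2π√((3/2)R²/(gR)) = 2π√(3R/(2g)) = 1.074 s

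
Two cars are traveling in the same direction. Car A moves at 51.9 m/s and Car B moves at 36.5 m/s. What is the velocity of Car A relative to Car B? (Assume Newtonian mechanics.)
v_rel = v_A - v_B = 51.9 - 36.5 = 15.4 m/s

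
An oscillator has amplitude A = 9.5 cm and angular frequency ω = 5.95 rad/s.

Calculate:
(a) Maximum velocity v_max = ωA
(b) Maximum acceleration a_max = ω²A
v_max = ωA = 5.95×0.095 = 0.5653 m/s
a_max = ω²A = 5.95²×0.095 = 3.363 m/s²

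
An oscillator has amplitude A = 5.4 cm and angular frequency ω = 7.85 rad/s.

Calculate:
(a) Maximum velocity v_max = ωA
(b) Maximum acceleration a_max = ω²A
v_max = ωA = 7.85×0.054 = 0.4239 m/s
a_max = ω²A = 7.85²×0.054 = 3.328 m/s²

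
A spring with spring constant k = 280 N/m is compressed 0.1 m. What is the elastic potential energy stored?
PE = ½kx² = ½×280×0.1² = 1.4 J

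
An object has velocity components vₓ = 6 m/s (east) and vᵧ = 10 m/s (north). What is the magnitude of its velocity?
|v| = √(vₓ² + vᵧ²) = √(6² + 10²) = √(136) = 11.66 m/s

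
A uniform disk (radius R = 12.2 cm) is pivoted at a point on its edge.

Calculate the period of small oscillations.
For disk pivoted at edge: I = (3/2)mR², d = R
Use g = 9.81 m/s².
I/m = (3/2)R² = 0.02233 m²; d = R = 0.122 m
T = 2π√((3/2)R²/(gR)) = 2π√(3R/(2g)) = 0.8582 s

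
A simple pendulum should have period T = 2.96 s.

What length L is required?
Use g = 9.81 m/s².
T = 2π√(L/g) → L = g(T/2π)² = 9.81×(2.96/2π)² = 2.177 m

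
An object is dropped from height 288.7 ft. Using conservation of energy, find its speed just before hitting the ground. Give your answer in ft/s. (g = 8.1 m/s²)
mgh = ½mv² → v = √(2gh) = √(2×8.1×88) = 37.76 m/s = 123.9 ft/s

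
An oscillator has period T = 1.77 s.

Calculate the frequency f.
f = 1/T = 1/1.77 = 0.565 Hz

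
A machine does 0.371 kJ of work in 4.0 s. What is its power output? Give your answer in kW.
P = W/t = 371 J / 4 s = 92.75 W = 0.09275 kW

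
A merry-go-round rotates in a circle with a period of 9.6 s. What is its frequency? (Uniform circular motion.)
f = 1/T = 1/9.6 = 0.1042 Hz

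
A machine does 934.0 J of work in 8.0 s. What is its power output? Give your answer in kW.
P = W/t = 934 J / 8 s = 116.8 W = 0.1168 kW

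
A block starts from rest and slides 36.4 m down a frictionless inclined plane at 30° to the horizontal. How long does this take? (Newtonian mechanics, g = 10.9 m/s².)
a = g sin(θ) = 10.9 × sin(30°) = 5.45 m/s²
t = √(2d/a) = √(2 × 36.4 / 5.45) = 3.65 s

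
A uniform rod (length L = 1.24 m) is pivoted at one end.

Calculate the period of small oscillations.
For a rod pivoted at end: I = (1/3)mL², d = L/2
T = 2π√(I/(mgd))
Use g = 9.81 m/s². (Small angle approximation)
I/m = (1/3)L² = 0.5125 m²; d = L/2 = 0.62 m
T = 2π√(I/(mgd)) = 2π√(0.5125/(9.81×0.62)) = 1.824 s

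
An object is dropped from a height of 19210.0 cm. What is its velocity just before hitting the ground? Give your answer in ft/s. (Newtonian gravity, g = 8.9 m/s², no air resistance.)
v = √(2gh) (with unit conversion) = 191.8 ft/s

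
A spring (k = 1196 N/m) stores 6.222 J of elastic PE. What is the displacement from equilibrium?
PE = ½kx² → x = √(2PE/k) = √(2×6.222/1196) = 0.102 m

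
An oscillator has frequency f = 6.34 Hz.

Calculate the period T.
T = 1/f = 1/6.34 = 0.1577 s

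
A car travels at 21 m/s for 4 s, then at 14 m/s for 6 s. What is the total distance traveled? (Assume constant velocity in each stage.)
d₁ = v₁t₁ = 21 × 4 = 84 m
d₂ = v₂t₂ = 14 × 6 = 84 m
d_total = 84 + 84 = 168 m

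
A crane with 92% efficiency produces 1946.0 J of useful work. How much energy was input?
W_in = W_out/η = 1946.0/0.92 = 2115.2 J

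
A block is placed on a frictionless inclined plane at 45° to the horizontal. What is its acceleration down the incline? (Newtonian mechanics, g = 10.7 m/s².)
a = g sin(θ) = 10.7 × sin(45°) = 10.7 × 0.7071 = 7.57 m/s²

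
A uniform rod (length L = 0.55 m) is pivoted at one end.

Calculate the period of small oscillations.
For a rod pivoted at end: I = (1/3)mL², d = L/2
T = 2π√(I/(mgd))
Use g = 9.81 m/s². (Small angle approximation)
I/m = (1/3)L² = 0.1008 m²; d = L/2 = 0.275 m
T = 2π√(I/(mgd)) = 2π√(0.1008/(9.81×0.275)) = 1.215 s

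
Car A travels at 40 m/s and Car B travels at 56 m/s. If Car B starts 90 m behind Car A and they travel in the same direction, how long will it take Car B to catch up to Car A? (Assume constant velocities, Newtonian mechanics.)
Relative speed: v_rel = 56 - 40 = 16 m/s
Time to catch: t = d₀/v_rel = 90/16 = 5.62 s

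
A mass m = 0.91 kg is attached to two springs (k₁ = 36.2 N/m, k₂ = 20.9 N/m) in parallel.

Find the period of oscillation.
k_eq = k₁+k₂ = 57.1 N/m
T = 2π√(m/k_eq) = 2π√(0.91/57.1) = 0.7932 s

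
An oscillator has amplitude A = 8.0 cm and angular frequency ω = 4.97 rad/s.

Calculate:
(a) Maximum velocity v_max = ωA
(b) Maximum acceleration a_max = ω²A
v_max = ωA = 4.97×0.08 = 0.3976 m/s
a_max = ω²A = 4.97²×0.08 = 1.976 m/s²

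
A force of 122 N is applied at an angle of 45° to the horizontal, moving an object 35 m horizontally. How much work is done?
W = Fd cosθ = 122×35×cos(45°) = 3019.3 J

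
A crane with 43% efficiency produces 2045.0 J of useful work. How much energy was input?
W_in = W_out/η = 2045.0/0.43 = 4755.8 J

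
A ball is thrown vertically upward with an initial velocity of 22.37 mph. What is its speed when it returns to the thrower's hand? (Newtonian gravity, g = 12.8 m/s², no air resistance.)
By conservation of energy, the ball returns at the same speed = 22.37 mph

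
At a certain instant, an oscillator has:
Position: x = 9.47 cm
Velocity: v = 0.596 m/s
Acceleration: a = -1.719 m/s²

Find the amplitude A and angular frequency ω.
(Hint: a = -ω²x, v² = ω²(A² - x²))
a = −ω²x → ω = √(|a|/x) = √(1.719/0.0947) = 4.261 rad/s
v² = ω²(A² − x²) → A = √(x² + v²/ω²) = √(0.0947² + 0.596²/4.261²) = 0.1689 m = 16.89 cm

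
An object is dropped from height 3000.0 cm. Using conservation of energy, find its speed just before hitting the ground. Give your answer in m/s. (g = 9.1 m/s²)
mgh = ½mv² → v = √(2gh) = √(2×9.1×30) = 23.37 m/s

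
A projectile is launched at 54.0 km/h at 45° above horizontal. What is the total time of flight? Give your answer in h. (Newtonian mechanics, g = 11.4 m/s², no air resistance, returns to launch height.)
T = 2v₀sin(θ)/g (with unit conversion) = 0.0005169 h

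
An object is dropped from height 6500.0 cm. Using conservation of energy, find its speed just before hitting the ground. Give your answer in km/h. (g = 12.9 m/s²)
mgh = ½mv² → v = √(2gh) = √(2×12.9×65) = 40.95 m/s = 147.4 km/h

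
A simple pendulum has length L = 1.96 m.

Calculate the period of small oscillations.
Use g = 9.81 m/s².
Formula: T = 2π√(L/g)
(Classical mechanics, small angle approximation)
T = 2π√(L/g) = 2π√(1.96/9.81) = 2.808 s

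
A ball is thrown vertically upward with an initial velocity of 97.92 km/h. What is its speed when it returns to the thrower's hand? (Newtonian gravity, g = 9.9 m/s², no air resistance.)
By conservation of energy, the ball returns at the same speed = 97.92 km/h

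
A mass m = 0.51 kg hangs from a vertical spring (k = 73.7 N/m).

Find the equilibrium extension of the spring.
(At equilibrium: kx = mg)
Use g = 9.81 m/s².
x_eq = mg/k = 0.51×9.81/73.7 = 0.06788 m = 6.788 cm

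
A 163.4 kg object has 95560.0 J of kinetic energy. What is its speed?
KE = ½mv² → v = √(2KE/m) = √(2×95560.0/163.4) = 34.2 m/s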